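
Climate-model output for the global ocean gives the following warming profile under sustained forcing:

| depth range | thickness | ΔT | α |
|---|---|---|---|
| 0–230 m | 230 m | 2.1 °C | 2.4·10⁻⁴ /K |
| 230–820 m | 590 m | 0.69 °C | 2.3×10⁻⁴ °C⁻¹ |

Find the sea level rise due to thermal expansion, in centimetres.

Layer 1: 2.1 × 230 × 2.4×10⁻⁴ = 0.11592 m
2.3×10⁻⁴ × 590 × 0.69 = 0.093633 m
Δh = 0.11592 + 0.093633 = 0.209553 m

21.0 cm of thermosteric rise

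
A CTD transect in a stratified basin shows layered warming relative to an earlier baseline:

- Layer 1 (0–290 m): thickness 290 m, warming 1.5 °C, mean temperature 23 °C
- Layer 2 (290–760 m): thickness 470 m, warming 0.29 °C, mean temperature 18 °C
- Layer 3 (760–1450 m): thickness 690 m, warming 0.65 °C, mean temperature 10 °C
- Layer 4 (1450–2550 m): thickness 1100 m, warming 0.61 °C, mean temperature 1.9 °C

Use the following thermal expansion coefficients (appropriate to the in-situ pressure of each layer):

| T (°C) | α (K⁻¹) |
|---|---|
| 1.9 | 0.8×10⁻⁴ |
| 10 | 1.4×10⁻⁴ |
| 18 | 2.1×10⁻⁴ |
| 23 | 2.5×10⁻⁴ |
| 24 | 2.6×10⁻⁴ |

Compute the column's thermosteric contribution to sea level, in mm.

Δh ≈ 254 mm

Layer 1 at 23 °C → α = 2.5×10⁻⁴ K⁻¹
Layer 2 at 18 °C → α = 2.1×10⁻⁴ K⁻¹
Layer 3 at 10 °C → α = 1.4×10⁻⁴ K⁻¹
Layer 4 at 1.9 °C → α = 0.8×10⁻⁴ K⁻¹
Layer 1: 1.5 × 290 × 2.5×10⁻⁴ = 0.10875 m
470 × 0.29 × 2.1×10⁻⁴ = 0.028623 m
760–1450 m: 1.4×10⁻⁴ × 690 × 0.65 = 0.06279 m
0.61 × 0.8×10⁻⁴ × 1100 = 0.05368 m
Δh = 0.10875 + 0.028623 + 0.06279 + 0.05368 = 0.253843 m ≈ 254 mm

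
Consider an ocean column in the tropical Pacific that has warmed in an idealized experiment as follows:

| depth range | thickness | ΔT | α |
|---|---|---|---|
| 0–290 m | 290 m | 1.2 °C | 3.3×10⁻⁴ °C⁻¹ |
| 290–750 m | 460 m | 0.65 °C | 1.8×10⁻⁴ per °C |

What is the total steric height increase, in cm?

about 16.9 cm

Layer 1: 3.3×10⁻⁴ × 1.2 × 290 = 0.11484 m
290–750 m: 460 × 1.8×10⁻⁴ × 0.65 = 0.05382 m
Δh = 0.11484 + 0.05382 = 0.16866 m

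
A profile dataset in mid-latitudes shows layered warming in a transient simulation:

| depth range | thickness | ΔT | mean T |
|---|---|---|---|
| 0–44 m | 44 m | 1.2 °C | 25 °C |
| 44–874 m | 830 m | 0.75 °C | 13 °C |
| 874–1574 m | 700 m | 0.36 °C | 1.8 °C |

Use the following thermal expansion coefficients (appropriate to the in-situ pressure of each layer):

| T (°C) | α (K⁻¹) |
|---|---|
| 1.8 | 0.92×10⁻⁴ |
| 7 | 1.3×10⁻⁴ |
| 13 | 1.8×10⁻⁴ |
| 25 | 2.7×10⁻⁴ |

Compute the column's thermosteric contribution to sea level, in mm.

Layer 1 at 25 °C → α = 2.7×10⁻⁴ K⁻¹
Layer 2 at 13 °C → α = 1.8×10⁻⁴ K⁻¹
Layer 3 at 1.8 °C → α = 0.92×10⁻⁴ K⁻¹
0–44 m: 1.2 × 2.7×10⁻⁴ × 44 = 0.014256 m
44–874 m: 1.8×10⁻⁴ × 0.75 × 830 = 0.11205 m
874–1574 m: 700 × 0.92×10⁻⁴ × 0.36 = 0.023184 m
Δh = 0.014256 + 0.11205 + 0.023184 = 0.14949 m

149 mm of thermosteric rise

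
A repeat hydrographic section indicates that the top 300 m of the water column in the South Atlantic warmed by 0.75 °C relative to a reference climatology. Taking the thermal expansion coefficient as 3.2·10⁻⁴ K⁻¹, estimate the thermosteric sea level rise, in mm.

Δh = 72.0 mm

Δh = αΔT·H = 3.2×10⁻⁴ × 0.75 × 300 = 0.07200 m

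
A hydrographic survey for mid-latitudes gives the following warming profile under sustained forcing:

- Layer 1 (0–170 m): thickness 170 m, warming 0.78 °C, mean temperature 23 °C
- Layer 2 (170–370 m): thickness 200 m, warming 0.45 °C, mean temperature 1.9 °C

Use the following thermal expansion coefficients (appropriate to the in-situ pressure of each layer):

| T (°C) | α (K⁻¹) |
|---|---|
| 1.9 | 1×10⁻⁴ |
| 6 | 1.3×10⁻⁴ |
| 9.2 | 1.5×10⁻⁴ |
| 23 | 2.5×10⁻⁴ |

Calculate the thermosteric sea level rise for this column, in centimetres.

4.22 cm

Layer 1 at 23 °C → α = 2.5×10⁻⁴ K⁻¹
Layer 2 at 1.9 °C → α = 1×10⁻⁴ K⁻¹
0–170 m: 0.78 × 170 × 2.5×10⁻⁴ = 0.03315 m
170–370 m: 200 × 0.45 × 1×10⁻⁴ = 0.00900 m
Δh = 0.03315 + 0.00900 = 0.04215 m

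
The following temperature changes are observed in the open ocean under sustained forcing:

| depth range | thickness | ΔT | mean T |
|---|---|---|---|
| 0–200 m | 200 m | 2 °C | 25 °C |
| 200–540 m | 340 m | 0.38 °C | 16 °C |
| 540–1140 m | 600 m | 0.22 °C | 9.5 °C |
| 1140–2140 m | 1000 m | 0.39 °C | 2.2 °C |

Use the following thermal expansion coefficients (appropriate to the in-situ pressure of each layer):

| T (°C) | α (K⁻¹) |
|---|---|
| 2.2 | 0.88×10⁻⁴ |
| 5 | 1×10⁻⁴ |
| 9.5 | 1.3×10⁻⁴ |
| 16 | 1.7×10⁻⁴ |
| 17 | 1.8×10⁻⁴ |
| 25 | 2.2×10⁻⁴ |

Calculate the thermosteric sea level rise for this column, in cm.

about 16.1 cm

Layer 1 at 25 °C → α = 2.2×10⁻⁴ K⁻¹
Layer 2 at 16 °C → α = 1.7×10⁻⁴ K⁻¹
Layer 3 at 9.5 °C → α = 1.3×10⁻⁴ K⁻¹
Layer 4 at 2.2 °C → α = 0.88×10⁻⁴ K⁻¹
0–200 m: 2.2×10⁻⁴ × 200 × 2 = 0.08800 m
Layer 2: 0.38 × 340 × 1.7×10⁻⁴ = 0.021964 m
600 × 0.22 × 1.3×10⁻⁴ = 0.01716 m
Layer 4: 0.39 × 1000 × 0.88×10⁻⁴ = 0.03432 m
Δh = 0.08800 + 0.021964 + 0.01716 + 0.03432 = 0.161444 m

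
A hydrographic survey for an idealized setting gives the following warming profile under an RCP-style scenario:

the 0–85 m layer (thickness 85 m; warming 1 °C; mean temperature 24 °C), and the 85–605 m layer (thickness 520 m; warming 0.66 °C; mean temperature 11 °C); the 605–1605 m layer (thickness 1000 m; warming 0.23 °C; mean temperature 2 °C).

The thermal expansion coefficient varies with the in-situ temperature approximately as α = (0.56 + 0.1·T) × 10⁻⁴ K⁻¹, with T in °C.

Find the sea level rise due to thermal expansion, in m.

Layer 1: α = (0.56 + 0.1×24)×10⁻⁴ = 2.96×10⁻⁴ K⁻¹
Layer 2: α = (0.56 + 0.1×11)×10⁻⁴ = 1.66×10⁻⁴ K⁻¹
Layer 3: α = (0.56 + 0.1×2)×10⁻⁴ = 0.76×10⁻⁴ K⁻¹
1 × 85 × 2.96×10⁻⁴ = 0.02516 m
85–605 m: 520 × 1.66×10⁻⁴ × 0.66 = 0.0569712 m
605–1605 m: 0.76×10⁻⁴ × 1000 × 0.23 = 0.01748 m
Δh = 0.02516 + 0.0569712 + 0.01748 = 0.0996112 m

about 0.0996 m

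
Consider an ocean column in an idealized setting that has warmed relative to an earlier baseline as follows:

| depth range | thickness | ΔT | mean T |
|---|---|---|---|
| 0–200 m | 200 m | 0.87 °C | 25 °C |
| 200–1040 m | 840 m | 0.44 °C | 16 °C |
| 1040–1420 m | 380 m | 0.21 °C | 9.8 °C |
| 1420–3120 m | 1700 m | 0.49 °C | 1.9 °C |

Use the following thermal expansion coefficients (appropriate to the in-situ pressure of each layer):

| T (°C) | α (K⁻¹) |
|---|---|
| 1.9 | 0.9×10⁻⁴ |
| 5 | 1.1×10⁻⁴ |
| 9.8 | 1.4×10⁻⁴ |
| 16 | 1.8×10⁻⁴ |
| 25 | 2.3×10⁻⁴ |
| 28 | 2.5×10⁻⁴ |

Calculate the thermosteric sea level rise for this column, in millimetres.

Layer 1 at 25 °C → α = 2.3×10⁻⁴ K⁻¹
Layer 2 at 16 °C → α = 1.8×10⁻⁴ K⁻¹
Layer 3 at 9.8 °C → α = 1.4×10⁻⁴ K⁻¹
Layer 4 at 1.9 °C → α = 0.9×10⁻⁴ K⁻¹
0–200 m: 0.87 × 2.3×10⁻⁴ × 200 = 0.04002 m
0.44 × 840 × 1.8×10⁻⁴ = 0.066528 m
1040–1420 m: 380 × 0.21 × 1.4×10⁻⁴ = 0.011172 m
Layer 4: 1700 × 0.9×10⁻⁴ × 0.49 = 0.07497 m
Δh = 0.04002 + 0.066528 + 0.011172 + 0.07497 = 0.19269 m

Δh ≈ 190 mm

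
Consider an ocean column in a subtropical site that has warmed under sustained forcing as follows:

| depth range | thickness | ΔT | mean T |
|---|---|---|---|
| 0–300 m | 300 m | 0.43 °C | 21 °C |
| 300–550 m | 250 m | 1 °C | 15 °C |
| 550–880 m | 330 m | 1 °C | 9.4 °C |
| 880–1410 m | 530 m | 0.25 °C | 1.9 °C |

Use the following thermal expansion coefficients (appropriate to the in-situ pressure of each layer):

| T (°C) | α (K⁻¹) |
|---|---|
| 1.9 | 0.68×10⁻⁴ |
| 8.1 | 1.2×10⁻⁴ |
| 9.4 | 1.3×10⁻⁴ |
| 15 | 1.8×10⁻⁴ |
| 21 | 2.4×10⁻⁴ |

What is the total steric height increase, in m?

Layer 1 at 21 °C → α = 2.4×10⁻⁴ K⁻¹
Layer 2 at 15 °C → α = 1.8×10⁻⁴ K⁻¹
Layer 3 at 9.4 °C → α = 1.3×10⁻⁴ K⁻¹
Layer 4 at 1.9 °C → α = 0.68×10⁻⁴ K⁻¹
Layer 1: 2.4×10⁻⁴ × 0.43 × 300 = 0.03096 m
300–550 m: 1 × 250 × 1.8×10⁻⁴ = 0.04500 m
330 × 1.3×10⁻⁴ × 1 = 0.04290 m
Layer 4: 0.68×10⁻⁴ × 0.25 × 530 = 0.00901 m
Δh = 0.03096 + 0.04500 + 0.04290 + 0.00901 = 0.12787 m ≈ 0.13 m

Δh ≈ 0.13 m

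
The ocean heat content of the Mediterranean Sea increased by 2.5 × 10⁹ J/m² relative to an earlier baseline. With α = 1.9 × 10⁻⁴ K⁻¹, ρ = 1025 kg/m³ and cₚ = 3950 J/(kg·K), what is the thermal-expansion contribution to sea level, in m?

0.12 m of thermosteric rise

Δh = αQ/(ρcₚ) = 1.9×10⁻⁴ × 2.5×10⁹ / (1025 × 3950) ≈ 0.11732 m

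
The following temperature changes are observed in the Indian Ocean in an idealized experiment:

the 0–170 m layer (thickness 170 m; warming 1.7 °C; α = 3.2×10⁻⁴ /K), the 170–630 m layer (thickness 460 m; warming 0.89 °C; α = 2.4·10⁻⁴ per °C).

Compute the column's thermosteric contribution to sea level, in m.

0.19 m of thermosteric rise

170 × 1.7 × 3.2×10⁻⁴ = 0.09248 m
Layer 2: 2.4×10⁻⁴ × 460 × 0.89 = 0.098256 m
Δh = 0.09248 + 0.098256 = 0.190736 m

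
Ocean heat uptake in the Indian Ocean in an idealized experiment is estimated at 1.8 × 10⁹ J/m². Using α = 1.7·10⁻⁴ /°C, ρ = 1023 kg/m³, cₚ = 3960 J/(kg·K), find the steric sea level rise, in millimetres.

Δh = αQ/(ρcₚ) = 1.7×10⁻⁴ × 1.8×10⁹ / (1023 × 3960) ≈ 0.075535 m

75.5 mm of thermosteric rise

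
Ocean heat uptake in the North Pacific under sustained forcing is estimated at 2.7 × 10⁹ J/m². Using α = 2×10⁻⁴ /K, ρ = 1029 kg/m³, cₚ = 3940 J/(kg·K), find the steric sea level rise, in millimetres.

about 130 mm

Δh = αQ/(ρcₚ) = 2×10⁻⁴ × 2.7×10⁹ / (1029 × 3940) ≈ 0.13319 m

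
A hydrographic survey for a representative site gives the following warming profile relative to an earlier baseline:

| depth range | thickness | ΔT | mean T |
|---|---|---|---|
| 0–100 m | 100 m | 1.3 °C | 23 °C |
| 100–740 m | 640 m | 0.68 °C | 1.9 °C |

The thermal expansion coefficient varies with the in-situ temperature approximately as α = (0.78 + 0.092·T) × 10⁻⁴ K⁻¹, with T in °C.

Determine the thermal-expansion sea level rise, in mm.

Δh ≈ 79.2 mm

Layer 1: α = (0.78 + 0.092×23)×10⁻⁴ = 2.896×10⁻⁴ K⁻¹
Layer 2: α = (0.78 + 0.092×1.9)×10⁻⁴ = 0.9548×10⁻⁴ K⁻¹
100 × 1.3 × 2.896×10⁻⁴ = 0.037648 m
100–740 m: 640 × 0.68 × 0.9548×10⁻⁴ = 0.041552896 m
Δh = 0.037648 + 0.041552896 = 0.079200896 m ≈ 79.2 mm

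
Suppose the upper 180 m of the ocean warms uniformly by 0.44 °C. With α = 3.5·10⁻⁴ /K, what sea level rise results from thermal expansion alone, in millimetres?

Δh = 27.7 mm

Δh = αΔT·H = 3.5×10⁻⁴ × 0.44 × 180 = 0.02772 m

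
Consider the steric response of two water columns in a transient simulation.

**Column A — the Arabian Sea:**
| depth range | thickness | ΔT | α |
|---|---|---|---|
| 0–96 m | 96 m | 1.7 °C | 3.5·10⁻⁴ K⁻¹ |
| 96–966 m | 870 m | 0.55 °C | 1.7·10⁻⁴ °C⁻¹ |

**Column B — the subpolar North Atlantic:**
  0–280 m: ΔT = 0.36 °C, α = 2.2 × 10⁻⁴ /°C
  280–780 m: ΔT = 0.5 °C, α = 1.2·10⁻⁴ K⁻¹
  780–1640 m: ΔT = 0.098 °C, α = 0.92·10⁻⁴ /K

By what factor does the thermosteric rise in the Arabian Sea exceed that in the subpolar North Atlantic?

2.31

A 0–96 m: 96 × 1.7 × 3.5×10⁻⁴ = 0.05712 m
A 96–966 m: 1.7×10⁻⁴ × 870 × 0.55 = 0.081345 m
A total: 0.138465 m
B Layer 1: 2.2×10⁻⁴ × 280 × 0.36 = 0.022176 m
B 280–780 m: 1.2×10⁻⁴ × 0.5 × 500 = 0.03000 m
B 860 × 0.92×10⁻⁴ × 0.098 = 0.00775376 m
B total: 0.05992976 m
Ratio: 0.138465 / 0.05992976 ≈ 2.310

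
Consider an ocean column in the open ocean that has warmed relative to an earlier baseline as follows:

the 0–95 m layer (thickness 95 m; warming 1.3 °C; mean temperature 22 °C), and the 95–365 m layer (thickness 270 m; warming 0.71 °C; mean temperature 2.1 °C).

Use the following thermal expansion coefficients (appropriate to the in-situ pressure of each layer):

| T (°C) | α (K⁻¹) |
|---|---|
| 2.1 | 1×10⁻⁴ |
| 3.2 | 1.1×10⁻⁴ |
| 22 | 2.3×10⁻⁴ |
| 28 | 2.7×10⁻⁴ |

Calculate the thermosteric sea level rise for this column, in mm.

Layer 1 at 22 °C → α = 2.3×10⁻⁴ K⁻¹
Layer 2 at 2.1 °C → α = 1×10⁻⁴ K⁻¹
Layer 1: 1.3 × 95 × 2.3×10⁻⁴ = 0.028405 m
270 × 1×10⁻⁴ × 0.71 = 0.01917 m
Δh = 0.028405 + 0.01917 = 0.047575 m

47.6 mm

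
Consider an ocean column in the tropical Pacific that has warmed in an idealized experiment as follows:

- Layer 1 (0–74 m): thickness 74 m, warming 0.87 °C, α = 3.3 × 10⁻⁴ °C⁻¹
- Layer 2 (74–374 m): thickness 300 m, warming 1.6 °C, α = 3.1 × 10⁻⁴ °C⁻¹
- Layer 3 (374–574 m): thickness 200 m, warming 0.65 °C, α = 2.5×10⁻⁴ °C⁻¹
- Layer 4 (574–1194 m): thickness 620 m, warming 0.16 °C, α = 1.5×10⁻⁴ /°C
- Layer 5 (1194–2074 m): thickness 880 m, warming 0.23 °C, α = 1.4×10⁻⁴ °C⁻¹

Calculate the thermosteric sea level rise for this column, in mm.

Δh = 246 mm

0–74 m: 74 × 3.3×10⁻⁴ × 0.87 = 0.0212454 m
74–374 m: 300 × 1.6 × 3.1×10⁻⁴ = 0.14880 m
Layer 3: 2.5×10⁻⁴ × 0.65 × 200 = 0.03250 m
Layer 4: 620 × 1.5×10⁻⁴ × 0.16 = 0.01488 m
1194–2074 m: 1.4×10⁻⁴ × 0.23 × 880 = 0.028336 m
Δh = 0.0212454 + 0.14880 + 0.03250 + 0.01488 + 0.028336 = 0.2457614 m ≈ 246 mm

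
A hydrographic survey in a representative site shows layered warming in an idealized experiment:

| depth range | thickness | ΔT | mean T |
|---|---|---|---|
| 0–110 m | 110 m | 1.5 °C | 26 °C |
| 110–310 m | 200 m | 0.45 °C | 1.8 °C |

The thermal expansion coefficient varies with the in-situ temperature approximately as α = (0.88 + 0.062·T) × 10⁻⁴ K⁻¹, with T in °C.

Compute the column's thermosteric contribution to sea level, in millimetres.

Layer 1: α = (0.88 + 0.062×26)×10⁻⁴ = 2.492×10⁻⁴ K⁻¹
Layer 2: α = (0.88 + 0.062×1.8)×10⁻⁴ = 0.9916×10⁻⁴ K⁻¹
Layer 1: 2.492×10⁻⁴ × 110 × 1.5 = 0.041118 m
0.9916×10⁻⁴ × 200 × 0.45 = 0.0089244 m
Δh = 0.041118 + 0.0089244 = 0.0500424 m ≈ 50.0 mm

Δh = 50.0 mm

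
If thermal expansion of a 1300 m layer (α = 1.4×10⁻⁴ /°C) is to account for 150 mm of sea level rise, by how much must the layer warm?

ΔT = Δh/(αH) = 0.15 / (1.4×10⁻⁴ × 1300) ≈ 0.8242 °C

about 0.824 °C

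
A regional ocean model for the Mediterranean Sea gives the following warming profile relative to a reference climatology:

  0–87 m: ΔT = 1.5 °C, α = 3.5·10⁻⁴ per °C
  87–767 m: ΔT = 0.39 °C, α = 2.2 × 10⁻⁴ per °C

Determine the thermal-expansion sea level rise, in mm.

87 × 1.5 × 3.5×10⁻⁴ = 0.045675 m
87–767 m: 0.39 × 680 × 2.2×10⁻⁴ = 0.058344 m
Δh = 0.045675 + 0.058344 = 0.104019 m

Δh = 100 mm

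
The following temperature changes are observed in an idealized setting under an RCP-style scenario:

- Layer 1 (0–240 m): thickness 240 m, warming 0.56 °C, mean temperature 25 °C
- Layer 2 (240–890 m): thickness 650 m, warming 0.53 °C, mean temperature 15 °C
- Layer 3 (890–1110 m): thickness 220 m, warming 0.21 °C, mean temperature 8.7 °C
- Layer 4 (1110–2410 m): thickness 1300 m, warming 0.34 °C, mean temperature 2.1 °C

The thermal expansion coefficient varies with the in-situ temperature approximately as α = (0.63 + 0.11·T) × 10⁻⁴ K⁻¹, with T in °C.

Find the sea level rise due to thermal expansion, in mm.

169 mm

Layer 1: α = (0.63 + 0.11×25)×10⁻⁴ = 3.38×10⁻⁴ K⁻¹
Layer 2: α = (0.63 + 0.11×15)×10⁻⁴ = 2.28×10⁻⁴ K⁻¹
Layer 3: α = (0.63 + 0.11×8.7)×10⁻⁴ = 1.587×10⁻⁴ K⁻¹
Layer 4: α = (0.63 + 0.11×2.1)×10⁻⁴ = 0.861×10⁻⁴ K⁻¹
0–240 m: 3.38×10⁻⁴ × 240 × 0.56 = 0.0454272 m
240–890 m: 0.53 × 650 × 2.28×10⁻⁴ = 0.078546 m
Layer 3: 1.587×10⁻⁴ × 220 × 0.21 = 0.00733194 m
1110–2410 m: 0.861×10⁻⁴ × 1300 × 0.34 = 0.0380562 m
Δh = 0.0454272 + 0.078546 + 0.00733194 + 0.0380562 = 0.16936134 m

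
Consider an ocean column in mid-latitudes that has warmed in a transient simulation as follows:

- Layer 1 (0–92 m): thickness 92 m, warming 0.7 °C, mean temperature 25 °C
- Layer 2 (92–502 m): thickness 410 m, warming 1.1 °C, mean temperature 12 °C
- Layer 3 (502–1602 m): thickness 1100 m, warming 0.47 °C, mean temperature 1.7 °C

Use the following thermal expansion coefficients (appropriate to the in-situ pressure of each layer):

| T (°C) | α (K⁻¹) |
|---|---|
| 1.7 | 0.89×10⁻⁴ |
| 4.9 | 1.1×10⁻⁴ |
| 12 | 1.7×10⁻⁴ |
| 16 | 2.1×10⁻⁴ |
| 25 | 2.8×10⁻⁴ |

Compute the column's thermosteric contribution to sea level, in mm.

Layer 1 at 25 °C → α = 2.8×10⁻⁴ K⁻¹
Layer 2 at 12 °C → α = 1.7×10⁻⁴ K⁻¹
Layer 3 at 1.7 °C → α = 0.89×10⁻⁴ K⁻¹
92 × 0.7 × 2.8×10⁻⁴ = 0.018032 m
92–502 m: 410 × 1.1 × 1.7×10⁻⁴ = 0.07667 m
502–1602 m: 0.89×10⁻⁴ × 0.47 × 1100 = 0.046013 m
Δh = 0.018032 + 0.07667 + 0.046013 = 0.140715 m

Δh = 141 mm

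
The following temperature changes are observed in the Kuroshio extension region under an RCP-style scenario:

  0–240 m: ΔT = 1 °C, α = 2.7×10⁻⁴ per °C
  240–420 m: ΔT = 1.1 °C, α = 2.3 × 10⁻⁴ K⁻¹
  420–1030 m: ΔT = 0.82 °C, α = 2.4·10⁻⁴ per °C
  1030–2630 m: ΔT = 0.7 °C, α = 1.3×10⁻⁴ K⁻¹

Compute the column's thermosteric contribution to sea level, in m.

Δh = 0.38 m

Layer 1: 240 × 1 × 2.7×10⁻⁴ = 0.06480 m
1.1 × 180 × 2.3×10⁻⁴ = 0.04554 m
420–1030 m: 0.82 × 2.4×10⁻⁴ × 610 = 0.120048 m
1600 × 1.3×10⁻⁴ × 0.7 = 0.14560 m
Δh = 0.06480 + 0.04554 + 0.120048 + 0.14560 = 0.375988 m ≈ 0.38 m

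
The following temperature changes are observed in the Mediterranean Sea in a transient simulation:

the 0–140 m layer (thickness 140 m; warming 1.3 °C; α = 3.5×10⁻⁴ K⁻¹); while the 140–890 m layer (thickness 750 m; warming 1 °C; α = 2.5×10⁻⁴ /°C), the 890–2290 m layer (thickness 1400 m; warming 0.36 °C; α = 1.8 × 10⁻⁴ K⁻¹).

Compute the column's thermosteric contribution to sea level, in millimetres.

Δh = 342 mm

0–140 m: 1.3 × 140 × 3.5×10⁻⁴ = 0.06370 m
750 × 1 × 2.5×10⁻⁴ = 0.18750 m
Layer 3: 0.36 × 1400 × 1.8×10⁻⁴ = 0.09072 m
Δh = 0.06370 + 0.18750 + 0.09072 = 0.34192 m ≈ 342 mm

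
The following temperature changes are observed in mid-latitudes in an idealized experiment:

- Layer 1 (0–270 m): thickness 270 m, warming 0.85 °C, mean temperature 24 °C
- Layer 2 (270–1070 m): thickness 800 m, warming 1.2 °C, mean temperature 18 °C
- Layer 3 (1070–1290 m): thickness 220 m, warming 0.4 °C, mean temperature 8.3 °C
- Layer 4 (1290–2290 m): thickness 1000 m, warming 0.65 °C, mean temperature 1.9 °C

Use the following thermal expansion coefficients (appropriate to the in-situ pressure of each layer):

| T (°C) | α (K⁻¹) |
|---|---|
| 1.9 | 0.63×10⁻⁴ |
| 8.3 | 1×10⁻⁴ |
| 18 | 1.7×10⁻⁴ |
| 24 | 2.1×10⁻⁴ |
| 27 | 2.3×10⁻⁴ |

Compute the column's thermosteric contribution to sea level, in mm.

Layer 1 at 24 °C → α = 2.1×10⁻⁴ K⁻¹
Layer 2 at 18 °C → α = 1.7×10⁻⁴ K⁻¹
Layer 3 at 8.3 °C → α = 1×10⁻⁴ K⁻¹
Layer 4 at 1.9 °C → α = 0.63×10⁻⁴ K⁻¹
Layer 1: 2.1×10⁻⁴ × 0.85 × 270 = 0.048195 m
Layer 2: 800 × 1.2 × 1.7×10⁻⁴ = 0.16320 m
220 × 0.4 × 1×10⁻⁴ = 0.00880 m
1000 × 0.63×10⁻⁴ × 0.65 = 0.04095 m
Δh = 0.048195 + 0.16320 + 0.00880 + 0.04095 = 0.261145 m

Δh = 260 mm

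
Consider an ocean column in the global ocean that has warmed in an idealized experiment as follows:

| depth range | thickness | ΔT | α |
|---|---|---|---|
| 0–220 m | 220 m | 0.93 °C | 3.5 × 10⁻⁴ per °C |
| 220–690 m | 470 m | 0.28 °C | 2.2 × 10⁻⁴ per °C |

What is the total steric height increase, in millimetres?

0–220 m: 3.5×10⁻⁴ × 0.93 × 220 = 0.07161 m
Layer 2: 2.2×10⁻⁴ × 470 × 0.28 = 0.028952 m
Δh = 0.07161 + 0.028952 = 0.100562 m ≈ 101 mm

about 101 mm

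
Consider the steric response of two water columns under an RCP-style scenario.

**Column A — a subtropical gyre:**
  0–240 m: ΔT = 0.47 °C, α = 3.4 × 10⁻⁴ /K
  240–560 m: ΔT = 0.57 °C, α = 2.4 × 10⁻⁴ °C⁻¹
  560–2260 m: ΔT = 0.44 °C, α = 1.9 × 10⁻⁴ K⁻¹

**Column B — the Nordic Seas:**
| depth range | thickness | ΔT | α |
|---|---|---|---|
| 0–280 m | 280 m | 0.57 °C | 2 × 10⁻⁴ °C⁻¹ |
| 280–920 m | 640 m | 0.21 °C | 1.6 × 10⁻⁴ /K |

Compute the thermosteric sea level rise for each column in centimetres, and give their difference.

A 0.47 × 240 × 3.4×10⁻⁴ = 0.038352 m
A Layer 2: 0.57 × 2.4×10⁻⁴ × 320 = 0.043776 m
A 1.9×10⁻⁴ × 1700 × 0.44 = 0.14212 m
A total: 0.224248 m
B 280 × 2×10⁻⁴ × 0.57 = 0.03192 m
B 280–920 m: 1.6×10⁻⁴ × 640 × 0.21 = 0.021504 m
B total: 0.053424 m
Difference: 0.224248 − 0.053424 = 0.170824 m

A: 22.4 cm; B: 5.34 cm; difference 17.1 cm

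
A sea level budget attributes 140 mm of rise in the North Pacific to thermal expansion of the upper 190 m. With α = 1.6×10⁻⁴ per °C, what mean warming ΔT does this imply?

about 4.61 °C

ΔT = Δh/(αH) = 0.14 / (1.6×10⁻⁴ × 190) ≈ 4.605 °C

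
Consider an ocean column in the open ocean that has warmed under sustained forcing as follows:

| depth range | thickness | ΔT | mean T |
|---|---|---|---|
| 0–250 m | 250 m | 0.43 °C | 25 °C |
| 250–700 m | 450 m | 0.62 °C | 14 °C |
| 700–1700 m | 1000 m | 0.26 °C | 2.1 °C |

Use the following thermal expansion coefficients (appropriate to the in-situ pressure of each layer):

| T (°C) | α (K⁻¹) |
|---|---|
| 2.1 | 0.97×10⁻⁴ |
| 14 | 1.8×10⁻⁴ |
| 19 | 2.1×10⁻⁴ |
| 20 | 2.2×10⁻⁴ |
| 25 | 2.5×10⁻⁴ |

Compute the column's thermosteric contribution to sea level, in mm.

Layer 1 at 25 °C → α = 2.5×10⁻⁴ K⁻¹
Layer 2 at 14 °C → α = 1.8×10⁻⁴ K⁻¹
Layer 3 at 2.1 °C → α = 0.97×10⁻⁴ K⁻¹
2.5×10⁻⁴ × 0.43 × 250 = 0.026875 m
250–700 m: 0.62 × 1.8×10⁻⁴ × 450 = 0.05022 m
Layer 3: 0.26 × 0.97×10⁻⁴ × 1000 = 0.02522 m
Δh = 0.026875 + 0.05022 + 0.02522 = 0.102315 m ≈ 102 mm

102 mm of thermosteric rise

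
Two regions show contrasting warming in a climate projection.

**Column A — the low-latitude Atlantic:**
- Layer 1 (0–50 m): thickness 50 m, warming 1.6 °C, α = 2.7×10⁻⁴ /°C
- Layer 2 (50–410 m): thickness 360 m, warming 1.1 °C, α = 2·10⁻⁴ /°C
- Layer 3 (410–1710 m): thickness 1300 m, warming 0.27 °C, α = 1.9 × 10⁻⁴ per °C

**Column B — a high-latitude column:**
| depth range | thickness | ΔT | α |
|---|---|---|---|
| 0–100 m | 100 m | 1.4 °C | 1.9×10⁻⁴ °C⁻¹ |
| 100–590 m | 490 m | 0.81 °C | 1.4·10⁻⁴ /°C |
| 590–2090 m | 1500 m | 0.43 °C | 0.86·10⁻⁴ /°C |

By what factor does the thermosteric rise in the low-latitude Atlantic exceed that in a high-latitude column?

a factor of 1.22

A 2.7×10⁻⁴ × 50 × 1.6 = 0.02160 m
A Layer 2: 2×10⁻⁴ × 1.1 × 360 = 0.07920 m
A 410–1710 m: 1300 × 1.9×10⁻⁴ × 0.27 = 0.06669 m
A total: 0.16749 m
B Layer 1: 1.4 × 1.9×10⁻⁴ × 100 = 0.02660 m
B 100–590 m: 0.81 × 490 × 1.4×10⁻⁴ = 0.055566 m
B Layer 3: 1500 × 0.43 × 0.86×10⁻⁴ = 0.05547 m
B total: 0.137636 m
Ratio: 0.16749 / 0.137636 ≈ 1.217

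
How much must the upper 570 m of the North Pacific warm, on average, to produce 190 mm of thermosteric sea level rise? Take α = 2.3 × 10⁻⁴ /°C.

1.45 K

ΔT = Δh/(αH) = 0.19 / (2.3×10⁻⁴ × 570) ≈ 1.449 K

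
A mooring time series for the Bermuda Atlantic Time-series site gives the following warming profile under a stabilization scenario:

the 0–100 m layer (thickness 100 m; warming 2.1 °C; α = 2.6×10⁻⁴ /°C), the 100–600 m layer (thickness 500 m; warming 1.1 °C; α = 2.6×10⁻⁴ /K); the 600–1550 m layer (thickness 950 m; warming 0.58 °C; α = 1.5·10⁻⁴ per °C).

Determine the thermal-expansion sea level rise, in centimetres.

28.0 cm of thermosteric rise

0–100 m: 100 × 2.1 × 2.6×10⁻⁴ = 0.05460 m
Layer 2: 2.6×10⁻⁴ × 500 × 1.1 = 0.14300 m
0.58 × 1.5×10⁻⁴ × 950 = 0.08265 m
Δh = 0.05460 + 0.14300 + 0.08265 = 0.28025 m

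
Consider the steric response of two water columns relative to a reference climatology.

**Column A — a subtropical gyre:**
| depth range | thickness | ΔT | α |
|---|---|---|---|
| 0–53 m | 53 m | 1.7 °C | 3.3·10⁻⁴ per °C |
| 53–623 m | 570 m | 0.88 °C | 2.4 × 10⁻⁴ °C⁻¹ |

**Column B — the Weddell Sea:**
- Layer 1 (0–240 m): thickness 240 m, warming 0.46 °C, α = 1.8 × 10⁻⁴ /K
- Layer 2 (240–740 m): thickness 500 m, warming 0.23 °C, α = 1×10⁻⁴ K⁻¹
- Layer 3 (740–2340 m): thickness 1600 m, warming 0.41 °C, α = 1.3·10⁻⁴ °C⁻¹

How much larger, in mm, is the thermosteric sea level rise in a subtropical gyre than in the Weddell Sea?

33 mm larger

A 0–53 m: 3.3×10⁻⁴ × 53 × 1.7 = 0.029733 m
A 53–623 m: 2.4×10⁻⁴ × 570 × 0.88 = 0.120384 m
A total: 0.150117 m
B 1.8×10⁻⁴ × 0.46 × 240 = 0.019872 m
B 500 × 0.23 × 1×10⁻⁴ = 0.01150 m
B 1.3×10⁻⁴ × 1600 × 0.41 = 0.08528 m
B total: 0.116652 m
Difference: 0.150117 − 0.116652 = 0.033465 m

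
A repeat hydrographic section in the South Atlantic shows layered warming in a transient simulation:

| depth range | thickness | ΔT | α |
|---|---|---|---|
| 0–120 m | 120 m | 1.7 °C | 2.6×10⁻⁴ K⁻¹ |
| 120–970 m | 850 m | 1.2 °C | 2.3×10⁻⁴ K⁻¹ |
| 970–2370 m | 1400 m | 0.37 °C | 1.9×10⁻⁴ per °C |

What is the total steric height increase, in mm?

120 × 1.7 × 2.6×10⁻⁴ = 0.05304 m
1.2 × 850 × 2.3×10⁻⁴ = 0.23460 m
970–2370 m: 1400 × 0.37 × 1.9×10⁻⁴ = 0.09842 m
Δh = 0.05304 + 0.23460 + 0.09842 = 0.38606 m ≈ 386 mm

386 mm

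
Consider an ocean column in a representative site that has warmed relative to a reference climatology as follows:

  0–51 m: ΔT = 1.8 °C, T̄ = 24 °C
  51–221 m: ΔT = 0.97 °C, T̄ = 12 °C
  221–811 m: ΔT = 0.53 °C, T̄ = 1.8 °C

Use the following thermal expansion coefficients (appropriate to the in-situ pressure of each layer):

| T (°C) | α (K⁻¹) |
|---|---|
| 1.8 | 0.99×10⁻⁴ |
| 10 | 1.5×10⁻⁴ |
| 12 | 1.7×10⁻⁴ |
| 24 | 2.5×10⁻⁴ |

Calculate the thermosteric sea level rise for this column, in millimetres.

Layer 1 at 24 °C → α = 2.5×10⁻⁴ K⁻¹
Layer 2 at 12 °C → α = 1.7×10⁻⁴ K⁻¹
Layer 3 at 1.8 °C → α = 0.99×10⁻⁴ K⁻¹
51 × 2.5×10⁻⁴ × 1.8 = 0.02295 m
1.7×10⁻⁴ × 0.97 × 170 = 0.028033 m
221–811 m: 590 × 0.99×10⁻⁴ × 0.53 = 0.0309573 m
Δh = 0.02295 + 0.028033 + 0.0309573 = 0.0819403 m

81.9 mm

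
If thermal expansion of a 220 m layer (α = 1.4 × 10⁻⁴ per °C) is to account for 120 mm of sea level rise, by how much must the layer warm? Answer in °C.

ΔT ≈ 3.90 °C

ΔT = Δh/(αH) = 0.12 / (1.4×10⁻⁴ × 220) ≈ 3.896 °C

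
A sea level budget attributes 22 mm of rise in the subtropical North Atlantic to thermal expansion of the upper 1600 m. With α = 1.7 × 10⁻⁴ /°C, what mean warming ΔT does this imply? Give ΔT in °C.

ΔT = Δh/(αH) = 0.022 / (1.7×10⁻⁴ × 1600) ≈ 0.08088 °C

about 0.0809 °C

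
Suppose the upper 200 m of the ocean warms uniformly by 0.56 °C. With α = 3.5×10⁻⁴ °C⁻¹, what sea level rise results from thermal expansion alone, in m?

Δh = αΔT·H = 3.5×10⁻⁴ × 0.56 × 200 = 0.03920 m

Δh ≈ 0.0392 m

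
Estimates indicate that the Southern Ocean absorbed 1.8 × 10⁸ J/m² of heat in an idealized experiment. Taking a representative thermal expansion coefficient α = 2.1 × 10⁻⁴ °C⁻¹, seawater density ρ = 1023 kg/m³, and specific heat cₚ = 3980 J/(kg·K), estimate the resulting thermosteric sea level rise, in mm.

Δh ≈ 9.3 mm

Δh = αQ/(ρcₚ) = 2.1×10⁻⁴ × 1.8×10⁸ / (1023 × 3980) ≈ 0.009284 m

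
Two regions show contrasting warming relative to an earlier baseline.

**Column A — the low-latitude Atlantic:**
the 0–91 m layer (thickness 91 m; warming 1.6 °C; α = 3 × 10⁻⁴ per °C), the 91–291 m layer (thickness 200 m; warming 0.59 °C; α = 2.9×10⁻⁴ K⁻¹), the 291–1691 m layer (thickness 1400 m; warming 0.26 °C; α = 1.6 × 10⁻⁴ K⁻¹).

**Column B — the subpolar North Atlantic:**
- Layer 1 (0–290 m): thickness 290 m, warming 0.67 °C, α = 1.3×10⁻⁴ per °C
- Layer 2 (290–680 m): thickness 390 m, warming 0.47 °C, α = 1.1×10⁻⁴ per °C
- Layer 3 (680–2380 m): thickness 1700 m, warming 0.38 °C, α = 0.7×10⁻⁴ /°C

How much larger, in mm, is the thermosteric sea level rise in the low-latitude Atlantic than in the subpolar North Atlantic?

45.5 mm larger

A Layer 1: 91 × 1.6 × 3×10⁻⁴ = 0.04368 m
A Layer 2: 2.9×10⁻⁴ × 0.59 × 200 = 0.03422 m
A Layer 3: 1400 × 1.6×10⁻⁴ × 0.26 = 0.05824 m
A total: 0.13614 m
B Layer 1: 0.67 × 290 × 1.3×10⁻⁴ = 0.025259 m
B Layer 2: 1.1×10⁻⁴ × 0.47 × 390 = 0.020163 m
B Layer 3: 0.38 × 0.7×10⁻⁴ × 1700 = 0.04522 m
B total: 0.090642 m
Difference: 0.13614 − 0.090642 = 0.045498 m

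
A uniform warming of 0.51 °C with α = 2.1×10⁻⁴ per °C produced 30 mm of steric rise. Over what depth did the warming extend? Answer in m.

H = Δh/(αΔT) = 0.03 / (2.1×10⁻⁴ × 0.51) ≈ 280.1 m

280 m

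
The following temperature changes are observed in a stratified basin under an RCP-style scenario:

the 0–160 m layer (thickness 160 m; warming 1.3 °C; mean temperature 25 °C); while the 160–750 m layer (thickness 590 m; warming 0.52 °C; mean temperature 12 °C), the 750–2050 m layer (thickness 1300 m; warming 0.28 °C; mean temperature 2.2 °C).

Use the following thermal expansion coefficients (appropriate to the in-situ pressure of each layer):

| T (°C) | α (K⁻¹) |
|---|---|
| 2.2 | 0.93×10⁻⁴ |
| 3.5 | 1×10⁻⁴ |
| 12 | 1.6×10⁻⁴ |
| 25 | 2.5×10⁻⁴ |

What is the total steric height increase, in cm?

13.5 cm

Layer 1 at 25 °C → α = 2.5×10⁻⁴ K⁻¹
Layer 2 at 12 °C → α = 1.6×10⁻⁴ K⁻¹
Layer 3 at 2.2 °C → α = 0.93×10⁻⁴ K⁻¹
160 × 2.5×10⁻⁴ × 1.3 = 0.05200 m
Layer 2: 0.52 × 590 × 1.6×10⁻⁴ = 0.049088 m
Layer 3: 0.93×10⁻⁴ × 0.28 × 1300 = 0.033852 m
Δh = 0.05200 + 0.049088 + 0.033852 = 0.13494 m ≈ 13.5 cm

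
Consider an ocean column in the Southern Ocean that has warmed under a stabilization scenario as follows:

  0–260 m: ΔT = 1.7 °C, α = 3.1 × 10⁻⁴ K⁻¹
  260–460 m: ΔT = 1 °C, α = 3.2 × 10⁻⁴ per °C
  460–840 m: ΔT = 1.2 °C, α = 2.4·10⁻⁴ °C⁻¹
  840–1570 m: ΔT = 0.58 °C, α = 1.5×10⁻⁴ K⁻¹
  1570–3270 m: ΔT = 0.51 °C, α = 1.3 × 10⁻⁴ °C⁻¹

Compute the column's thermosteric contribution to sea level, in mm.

Layer 1: 260 × 1.7 × 3.1×10⁻⁴ = 0.13702 m
1 × 3.2×10⁻⁴ × 200 = 0.06400 m
460–840 m: 380 × 2.4×10⁻⁴ × 1.2 = 0.10944 m
1.5×10⁻⁴ × 0.58 × 730 = 0.06351 m
1570–3270 m: 1700 × 0.51 × 1.3×10⁻⁴ = 0.11271 m
Δh = 0.13702 + 0.06400 + 0.10944 + 0.06351 + 0.11271 = 0.48668 m ≈ 490 mm

490 mm of thermosteric rise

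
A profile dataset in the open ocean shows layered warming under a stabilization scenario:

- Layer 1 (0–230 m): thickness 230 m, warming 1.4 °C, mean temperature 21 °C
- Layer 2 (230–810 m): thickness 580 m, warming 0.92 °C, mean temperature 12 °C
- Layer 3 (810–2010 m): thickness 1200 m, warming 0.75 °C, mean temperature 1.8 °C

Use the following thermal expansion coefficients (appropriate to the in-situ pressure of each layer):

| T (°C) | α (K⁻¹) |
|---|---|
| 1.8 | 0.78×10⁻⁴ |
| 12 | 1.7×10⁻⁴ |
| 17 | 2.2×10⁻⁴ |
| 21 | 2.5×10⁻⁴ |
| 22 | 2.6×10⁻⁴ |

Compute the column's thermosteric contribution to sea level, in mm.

Layer 1 at 21 °C → α = 2.5×10⁻⁴ K⁻¹
Layer 2 at 12 °C → α = 1.7×10⁻⁴ K⁻¹
Layer 3 at 1.8 °C → α = 0.78×10⁻⁴ K⁻¹
Layer 1: 2.5×10⁻⁴ × 230 × 1.4 = 0.08050 m
230–810 m: 580 × 1.7×10⁻⁴ × 0.92 = 0.090712 m
810–2010 m: 0.78×10⁻⁴ × 1200 × 0.75 = 0.07020 m
Δh = 0.08050 + 0.090712 + 0.07020 = 0.241412 m ≈ 241 mm

Δh ≈ 241 mm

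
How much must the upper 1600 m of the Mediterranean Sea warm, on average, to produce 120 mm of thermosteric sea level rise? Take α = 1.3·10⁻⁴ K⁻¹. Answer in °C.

0.577 °C

ΔT = Δh/(αH) = 0.12 / (1.3×10⁻⁴ × 1600) ≈ 0.5769 °C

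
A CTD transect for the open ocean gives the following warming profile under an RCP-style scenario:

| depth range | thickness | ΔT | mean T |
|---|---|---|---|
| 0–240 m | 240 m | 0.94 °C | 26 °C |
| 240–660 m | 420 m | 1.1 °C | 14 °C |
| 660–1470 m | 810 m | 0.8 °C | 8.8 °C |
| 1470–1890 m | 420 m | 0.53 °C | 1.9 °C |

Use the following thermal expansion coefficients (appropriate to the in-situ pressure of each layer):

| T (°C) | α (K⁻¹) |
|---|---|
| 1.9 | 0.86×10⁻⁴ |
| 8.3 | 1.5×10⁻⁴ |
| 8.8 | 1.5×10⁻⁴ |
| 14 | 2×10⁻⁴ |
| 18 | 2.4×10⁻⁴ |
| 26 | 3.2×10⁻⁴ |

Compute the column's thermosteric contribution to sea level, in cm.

Layer 1 at 26 °C → α = 3.2×10⁻⁴ K⁻¹
Layer 2 at 14 °C → α = 2×10⁻⁴ K⁻¹
Layer 3 at 8.8 °C → α = 1.5×10⁻⁴ K⁻¹
Layer 4 at 1.9 °C → α = 0.86×10⁻⁴ K⁻¹
0–240 m: 0.94 × 240 × 3.2×10⁻⁴ = 0.072192 m
1.1 × 420 × 2×10⁻⁴ = 0.09240 m
Layer 3: 810 × 1.5×10⁻⁴ × 0.8 = 0.09720 m
1470–1890 m: 420 × 0.86×10⁻⁴ × 0.53 = 0.0191436 m
Δh = 0.072192 + 0.09240 + 0.09720 + 0.0191436 = 0.2809356 m

28.1 cm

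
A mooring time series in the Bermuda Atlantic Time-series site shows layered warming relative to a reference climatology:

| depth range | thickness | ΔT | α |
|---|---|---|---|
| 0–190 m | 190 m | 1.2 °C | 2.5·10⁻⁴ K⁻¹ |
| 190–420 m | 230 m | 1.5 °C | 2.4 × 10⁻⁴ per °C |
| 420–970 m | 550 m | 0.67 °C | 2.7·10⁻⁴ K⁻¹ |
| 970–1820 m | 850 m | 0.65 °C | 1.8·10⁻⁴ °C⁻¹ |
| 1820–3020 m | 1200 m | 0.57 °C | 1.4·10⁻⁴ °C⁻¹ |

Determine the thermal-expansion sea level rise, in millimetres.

Layer 1: 190 × 2.5×10⁻⁴ × 1.2 = 0.05700 m
190–420 m: 230 × 2.4×10⁻⁴ × 1.5 = 0.08280 m
Layer 3: 0.67 × 550 × 2.7×10⁻⁴ = 0.099495 m
0.65 × 850 × 1.8×10⁻⁴ = 0.09945 m
1820–3020 m: 0.57 × 1.4×10⁻⁴ × 1200 = 0.09576 m
Δh = 0.05700 + 0.08280 + 0.099495 + 0.09945 + 0.09576 = 0.434505 m

430 mm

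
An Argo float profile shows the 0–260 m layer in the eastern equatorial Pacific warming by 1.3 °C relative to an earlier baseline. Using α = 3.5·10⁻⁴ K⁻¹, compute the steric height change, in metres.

Δh = αΔT·H = 3.5×10⁻⁴ × 1.3 × 260 = 0.11830 m

Δh ≈ 0.12 m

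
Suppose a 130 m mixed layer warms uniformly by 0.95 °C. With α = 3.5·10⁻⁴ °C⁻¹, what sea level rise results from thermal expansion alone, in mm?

43.2 mm of thermosteric rise

Δh = αΔT·H = 3.5×10⁻⁴ × 0.95 × 130 = 0.043225 m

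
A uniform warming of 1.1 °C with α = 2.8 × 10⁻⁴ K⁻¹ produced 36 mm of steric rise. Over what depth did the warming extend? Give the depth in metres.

H ≈ 117 m

H = Δh/(αΔT) = 0.036 / (2.8×10⁻⁴ × 1.1) ≈ 116.9 m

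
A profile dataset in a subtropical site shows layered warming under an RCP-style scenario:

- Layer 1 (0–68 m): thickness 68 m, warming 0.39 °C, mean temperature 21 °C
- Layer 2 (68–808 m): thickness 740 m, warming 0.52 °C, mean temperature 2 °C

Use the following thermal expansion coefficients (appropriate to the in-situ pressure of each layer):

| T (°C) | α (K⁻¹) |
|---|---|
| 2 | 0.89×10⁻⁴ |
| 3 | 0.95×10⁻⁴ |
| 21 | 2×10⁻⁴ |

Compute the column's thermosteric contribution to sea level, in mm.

Layer 1 at 21 °C → α = 2×10⁻⁴ K⁻¹
Layer 2 at 2 °C → α = 0.89×10⁻⁴ K⁻¹
0–68 m: 2×10⁻⁴ × 0.39 × 68 = 0.005304 m
0.52 × 0.89×10⁻⁴ × 740 = 0.0342472 m
Δh = 0.005304 + 0.0342472 = 0.0395512 m ≈ 39.6 mm

Δh ≈ 39.6 mm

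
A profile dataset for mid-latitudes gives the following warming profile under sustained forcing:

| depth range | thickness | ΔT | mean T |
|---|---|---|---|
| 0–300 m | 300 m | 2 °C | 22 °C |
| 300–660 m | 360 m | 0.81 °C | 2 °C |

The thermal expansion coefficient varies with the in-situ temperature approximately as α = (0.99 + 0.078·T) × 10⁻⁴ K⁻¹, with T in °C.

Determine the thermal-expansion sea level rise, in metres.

Layer 1: α = (0.99 + 0.078×22)×10⁻⁴ = 2.706×10⁻⁴ K⁻¹
Layer 2: α = (0.99 + 0.078×2)×10⁻⁴ = 1.146×10⁻⁴ K⁻¹
0–300 m: 2.706×10⁻⁴ × 2 × 300 = 0.16236 m
Layer 2: 1.146×10⁻⁴ × 0.81 × 360 = 0.03341736 m
Δh = 0.16236 + 0.03341736 = 0.19577736 m

0.20 m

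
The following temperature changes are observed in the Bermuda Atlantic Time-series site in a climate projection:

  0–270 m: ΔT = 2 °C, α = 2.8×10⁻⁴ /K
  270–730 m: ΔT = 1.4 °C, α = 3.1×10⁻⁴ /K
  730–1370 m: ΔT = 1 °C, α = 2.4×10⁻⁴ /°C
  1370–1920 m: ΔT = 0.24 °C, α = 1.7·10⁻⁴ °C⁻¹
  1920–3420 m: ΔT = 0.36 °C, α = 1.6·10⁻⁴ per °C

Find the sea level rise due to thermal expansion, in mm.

Δh ≈ 613 mm

0–270 m: 270 × 2.8×10⁻⁴ × 2 = 0.15120 m
270–730 m: 3.1×10⁻⁴ × 460 × 1.4 = 0.19964 m
2.4×10⁻⁴ × 640 × 1 = 0.15360 m
Layer 4: 0.24 × 550 × 1.7×10⁻⁴ = 0.02244 m
0.36 × 1500 × 1.6×10⁻⁴ = 0.08640 m
Δh = 0.15120 + 0.19964 + 0.15360 + 0.02244 + 0.08640 = 0.61328 m ≈ 613 mm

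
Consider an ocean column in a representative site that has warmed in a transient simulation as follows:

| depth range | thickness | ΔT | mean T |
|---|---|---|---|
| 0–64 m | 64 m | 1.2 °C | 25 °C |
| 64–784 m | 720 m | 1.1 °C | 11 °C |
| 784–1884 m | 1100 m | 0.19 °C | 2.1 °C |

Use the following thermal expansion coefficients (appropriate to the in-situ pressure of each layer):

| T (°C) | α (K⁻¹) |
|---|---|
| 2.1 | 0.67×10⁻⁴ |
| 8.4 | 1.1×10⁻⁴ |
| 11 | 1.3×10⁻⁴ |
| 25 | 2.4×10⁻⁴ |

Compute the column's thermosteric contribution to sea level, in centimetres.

Δh = 13.5 cm

Layer 1 at 25 °C → α = 2.4×10⁻⁴ K⁻¹
Layer 2 at 11 °C → α = 1.3×10⁻⁴ K⁻¹
Layer 3 at 2.1 °C → α = 0.67×10⁻⁴ K⁻¹
Layer 1: 1.2 × 64 × 2.4×10⁻⁴ = 0.018432 m
64–784 m: 1.3×10⁻⁴ × 720 × 1.1 = 0.10296 m
Layer 3: 0.19 × 1100 × 0.67×10⁻⁴ = 0.014003 m
Δh = 0.018432 + 0.10296 + 0.014003 = 0.135395 m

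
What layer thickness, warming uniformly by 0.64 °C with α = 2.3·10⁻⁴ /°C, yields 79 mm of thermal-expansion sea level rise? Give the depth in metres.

H = Δh/(αΔT) = 0.079 / (2.3×10⁻⁴ × 0.64) ≈ 536.7 m

H ≈ 537 m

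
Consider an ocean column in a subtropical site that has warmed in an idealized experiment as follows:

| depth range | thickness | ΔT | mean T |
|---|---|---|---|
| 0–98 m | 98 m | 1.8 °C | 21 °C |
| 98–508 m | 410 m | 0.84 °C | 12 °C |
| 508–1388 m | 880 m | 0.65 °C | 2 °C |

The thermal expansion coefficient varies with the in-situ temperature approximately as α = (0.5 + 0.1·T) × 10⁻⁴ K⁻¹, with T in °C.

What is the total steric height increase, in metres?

Layer 1: α = (0.5 + 0.1×21)×10⁻⁴ = 2.6×10⁻⁴ K⁻¹
Layer 2: α = (0.5 + 0.1×12)×10⁻⁴ = 1.7×10⁻⁴ K⁻¹
Layer 3: α = (0.5 + 0.1×2)×10⁻⁴ = 0.7×10⁻⁴ K⁻¹
Layer 1: 98 × 1.8 × 2.6×10⁻⁴ = 0.045864 m
98–508 m: 0.84 × 410 × 1.7×10⁻⁴ = 0.058548 m
508–1388 m: 0.7×10⁻⁴ × 0.65 × 880 = 0.04004 m
Δh = 0.045864 + 0.058548 + 0.04004 = 0.144452 m

0.14 m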